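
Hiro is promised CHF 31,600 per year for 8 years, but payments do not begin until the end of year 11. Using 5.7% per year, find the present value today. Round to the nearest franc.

Value one period before first payment (t=10): 31600 × [1 − (1+0.057)^(−8)] / 0.057 = 31600 × 6.284200 = 198,580.7341
Discount back 10 years: 198,580.7341 × (1+0.057)^(−10) = 198,580.7341 × 0.574447 = 114,074.1493

CHF 114,074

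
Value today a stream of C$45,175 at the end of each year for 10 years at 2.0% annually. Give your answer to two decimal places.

PV = 45175 × [1 − (1+0.02)^(−10)] / 0.02 = 45175 × 8.982585 = 405,788.2777

C$405,788.28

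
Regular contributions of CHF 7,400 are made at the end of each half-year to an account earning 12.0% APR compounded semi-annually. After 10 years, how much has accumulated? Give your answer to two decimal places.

CHF 272,213.37

With 2 periods per year: i = 0.06, n = 20.
Accumulation factor s(20|0.06) = 36.785591; FV = 7400 × 36.785591 = 272,213.3749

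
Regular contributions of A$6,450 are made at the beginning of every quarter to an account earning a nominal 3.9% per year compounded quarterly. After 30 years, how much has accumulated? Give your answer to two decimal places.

i = 0.039/4 = 0.00975 per quarter; n = 30·4 = 120.
FV = 6450 × [(1+0.00975)^120 − 1] / 0.00975 × (1+i) = 6450 × 228.233060 = 1,472,103.2343
(Beginning-of-period payments → annuity-due factor ×(1+i).)

A$1,472,103.23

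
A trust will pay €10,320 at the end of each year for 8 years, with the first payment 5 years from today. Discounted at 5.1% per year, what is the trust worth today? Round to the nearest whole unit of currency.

Value one period before first payment (t=4): 10320 × [1 − (1+0.051)^(−8)] / 0.051 = 10320 × 6.437166 = 66,431.5556
Discount back 4 years: 66,431.5556 × (1+0.051)^(−4) = 66,431.5556 × 0.819576 = 54,445.6966

€54,446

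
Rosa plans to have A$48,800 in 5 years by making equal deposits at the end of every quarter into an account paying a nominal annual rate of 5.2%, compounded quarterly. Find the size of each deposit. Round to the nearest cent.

i = 0.052/4 = 0.013 per quarter; n = 5·4 = 20.
FV-annuity factor = 22.673762; PMT = 48800 / 22.673762 = 2,152.2674

A$2,152.27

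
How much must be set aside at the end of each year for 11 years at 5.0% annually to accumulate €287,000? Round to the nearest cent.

€20,201.61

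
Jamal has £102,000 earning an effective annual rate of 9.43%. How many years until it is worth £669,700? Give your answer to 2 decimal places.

20.88 years

n = ln(669700/102000) / ln(1+0.0943) = ln(6.56569) / 0.090115 = 20.8829 years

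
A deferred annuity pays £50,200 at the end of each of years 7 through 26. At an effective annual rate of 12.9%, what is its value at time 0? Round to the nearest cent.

£171,311.60

PV at t=6 (ordinary 20-year annuity): 50200 × a(20|0.129) = 50200 × 7.067189 = 354,772.8835
Discount back 6 years: 354,772.8835 × (1+0.129)^(−6) = 354,772.8835 × 0.482877 = 171,311.5980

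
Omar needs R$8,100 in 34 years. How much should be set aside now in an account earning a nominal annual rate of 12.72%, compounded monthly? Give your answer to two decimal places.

i = 0.1272/12 = 0.0106 per month; n = 34·12 = 408.
PV = 8,100 / (1 + 0.0106)^408 = 8,100 / 73.850240 = 109.6814

R$109.68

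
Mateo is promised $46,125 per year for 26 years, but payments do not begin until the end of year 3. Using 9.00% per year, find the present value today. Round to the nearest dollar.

$385,467

Value one period before first payment (t=2): 46125 × [1 − (1+0.09)^(−26)] / 0.09 = 46125 × 9.928972 = 457,973.8388
PV₀ = 457,973.8388 / (1+0.09)^2 = 457,973.8388 / 1.188100 = 385,467.4175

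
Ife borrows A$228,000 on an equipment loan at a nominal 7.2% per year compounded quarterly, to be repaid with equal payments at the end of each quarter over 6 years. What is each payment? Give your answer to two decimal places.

A$11,783.23

i = 0.072/4 = 0.018 per quarter; n = 6·4 = 24.
Annuity-PV factor = 19.349533; PMT = 228000 / 19.349533 = 11,783.2304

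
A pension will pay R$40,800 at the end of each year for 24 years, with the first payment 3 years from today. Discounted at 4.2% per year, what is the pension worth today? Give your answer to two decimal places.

R$561,384.47

PV at t=2 (ordinary 24-year annuity): 40800 × a(24|0.042) = 40800 × 14.939486 = 609,531.0426
PV₀ = 609,531.0426 / (1+0.042)^2 = 609,531.0426 / 1.085764 = 561,384.4653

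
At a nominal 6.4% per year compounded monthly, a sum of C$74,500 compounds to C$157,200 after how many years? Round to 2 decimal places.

11.70 years

Periodic rate i = 0.064/12 = 0.00533333.
(1+i)^n = 157200/74500 = 2.11007, so n = ln 2.11007 / ln 1.00533 = 140.3830 months
= 140.3830/12 years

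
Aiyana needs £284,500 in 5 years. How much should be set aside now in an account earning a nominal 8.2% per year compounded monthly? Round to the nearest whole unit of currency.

With 12 periods per year: i = 0.00683333, n = 60.
Discount factor = (1+0.00683333)^(−60) = 0.664576; PV = 284,500 × 0.664576 = 189,071.9703

£189,072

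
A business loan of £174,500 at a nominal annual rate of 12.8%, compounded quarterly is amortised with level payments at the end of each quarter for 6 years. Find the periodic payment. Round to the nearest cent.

i = 0.128/4 = 0.032 per quarter; n = 6·4 = 24.
Annuity-PV factor = 16.576379; PMT = 174500 / 16.576379 = 10,527.0274

£10,527.03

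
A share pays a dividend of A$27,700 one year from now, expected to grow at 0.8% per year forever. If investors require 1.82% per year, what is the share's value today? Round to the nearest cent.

PV = PMT / (i − g) = 27700 / (0.0182 − 0.008) = 27700 / 0.010200 = 2,715,686.2745

A$2,715,686.27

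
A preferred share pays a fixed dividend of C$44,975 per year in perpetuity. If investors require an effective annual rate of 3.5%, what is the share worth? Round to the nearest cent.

C$1,285,000.00

PV = PMT / i = 44975 / 0.035 = 1,285,000.0000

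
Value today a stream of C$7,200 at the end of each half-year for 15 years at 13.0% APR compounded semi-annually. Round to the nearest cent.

With 2 periods per year: i = 0.065, n = 30.
Annuity factor a(30|0.065) = 13.058676; PV = 7200 × 13.058676 = 94,022.4665

C$94,022.47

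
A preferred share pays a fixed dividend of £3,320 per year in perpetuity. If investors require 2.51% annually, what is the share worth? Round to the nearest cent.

PV = PMT / i = 3320 / 0.0251 = 132,270.9163

£132,270.92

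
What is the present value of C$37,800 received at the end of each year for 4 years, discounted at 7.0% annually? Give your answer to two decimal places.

PV = PMT · [1 − (1+i)^(−n)] / i = 37800 · 3.387211 = 128,036.5855

C$128,036.59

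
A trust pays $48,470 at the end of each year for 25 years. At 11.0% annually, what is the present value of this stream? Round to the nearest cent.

PV = PMT · [1 − (1+i)^(−n)] / i = 48470 · 8.421745 = 408,201.9639

$408,201.96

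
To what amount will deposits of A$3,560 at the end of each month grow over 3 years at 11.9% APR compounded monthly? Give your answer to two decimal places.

A$153,118.93

Periodic rate i = 0.119/12 = 0.00991667; n = 3 × 12 = 36 periods.
FV = 3560 × [(1+0.00991667)^36 − 1] / 0.00991667 = 3560 × 43.010935 = 153,118.9288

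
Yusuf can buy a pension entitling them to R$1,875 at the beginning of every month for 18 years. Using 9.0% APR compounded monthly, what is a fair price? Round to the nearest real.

i = 0.09/12 = 0.0075 per month; n = 18·12 = 216.
PV = PMT · [1 − (1+i)^(−n)] / i × (1+i) = 1875 · 107.587758 = 201,727.0454
(Beginning-of-period payments → annuity-due factor ×(1+i).)

R$201,727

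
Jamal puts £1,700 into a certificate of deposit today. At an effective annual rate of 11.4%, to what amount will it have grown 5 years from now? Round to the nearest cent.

£2,916.59

FV = PV·(1+i)^n = 1,700 × 1.715639 = 2,916.5866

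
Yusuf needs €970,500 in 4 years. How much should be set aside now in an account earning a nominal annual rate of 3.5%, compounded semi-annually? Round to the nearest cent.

€844,734.43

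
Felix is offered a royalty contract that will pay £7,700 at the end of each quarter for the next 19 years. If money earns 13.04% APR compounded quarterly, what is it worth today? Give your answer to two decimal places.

£215,569.51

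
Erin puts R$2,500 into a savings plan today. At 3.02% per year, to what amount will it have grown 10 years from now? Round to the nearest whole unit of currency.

R$3,366

FV = PV·(1+i)^n = 2,500 × 1.346528 = 3,366.3205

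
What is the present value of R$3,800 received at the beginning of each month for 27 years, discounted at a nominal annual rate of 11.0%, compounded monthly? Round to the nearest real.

i = 0.11/12 = 0.00916667 per month; n = 27·12 = 324.
Annuity factor a(324|0.00916667) × (1+i) = 104.365945; PV = 3800 × 104.365945 = 396,590.5894
Payments are at the start of each period, so multiply by (1+i).

R$396,591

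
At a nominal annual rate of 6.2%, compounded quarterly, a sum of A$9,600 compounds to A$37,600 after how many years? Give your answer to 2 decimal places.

Periodic rate i = 0.062/4 = 0.0155.
n = ln(37600/9600) / ln(1+0.0155) = ln(3.91667) / 0.015381 = 88.7609 quarters
= 88.7609/4 years

22.19 years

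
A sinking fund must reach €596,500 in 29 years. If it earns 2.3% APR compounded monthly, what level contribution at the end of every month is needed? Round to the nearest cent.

i = 0.023/12 = 0.00191667 per month; n = 29·12 = 348.
FV-annuity factor = 494.159978; PMT = 596500 / 494.159978 = 1,207.0990

€1,207.10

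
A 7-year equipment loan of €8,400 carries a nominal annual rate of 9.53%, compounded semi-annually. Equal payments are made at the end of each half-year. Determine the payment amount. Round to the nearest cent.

€835.90

Periodic rate i = 0.0953/2 = 0.04765; n = 7 × 2 = 14 periods.
Annuity-PV factor = 10.049061; PMT = 8400 / 10.049061 = 835.8990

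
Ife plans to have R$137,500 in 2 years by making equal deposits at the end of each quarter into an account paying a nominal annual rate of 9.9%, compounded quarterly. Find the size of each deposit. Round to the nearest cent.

R$15,753.20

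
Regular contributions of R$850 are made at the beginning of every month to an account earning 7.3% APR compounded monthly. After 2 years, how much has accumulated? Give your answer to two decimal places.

R$22,026.08

Periodic rate i = 0.073/12 = 0.00608333; n = 2 × 12 = 24 periods.
FV = 850 × [(1+0.00608333)^24 − 1] / 0.00608333 × (1+i) = 850 × 25.913038 = 22,026.0824
(annuity-due: payments at period start, so ×(1+i).)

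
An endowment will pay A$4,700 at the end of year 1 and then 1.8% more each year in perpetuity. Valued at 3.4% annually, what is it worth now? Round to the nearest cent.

PV = D₁/(r − g) = 4700/(0.034 − 0.018) = 293,750.0000

A$293,750.00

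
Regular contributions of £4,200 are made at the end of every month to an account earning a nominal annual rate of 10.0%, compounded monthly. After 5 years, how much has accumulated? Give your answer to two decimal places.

Periodic rate i = 0.1/12 = 0.00833333; n = 5 × 12 = 60 periods.
Accumulation factor s(60|0.00833333) = 77.437072; FV = 4200 × 77.437072 = 325,235.7031

£325,235.70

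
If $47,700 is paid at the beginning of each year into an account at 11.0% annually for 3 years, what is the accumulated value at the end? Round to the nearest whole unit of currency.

FV = PMT · [(1+i)^n − 1] / i × (1+i) = 47700 · 3.709731 = 176,954.1687
(annuity-due: payments at period start, so ×(1+i).)

$176,954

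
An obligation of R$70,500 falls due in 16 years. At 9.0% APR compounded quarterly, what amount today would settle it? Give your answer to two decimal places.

R$16,972.15

With 4 periods per year: i = 0.0225, n = 64.
PV = FV·(1+i)^(−n) = 70,500 × 0.240740 = 16,972.1495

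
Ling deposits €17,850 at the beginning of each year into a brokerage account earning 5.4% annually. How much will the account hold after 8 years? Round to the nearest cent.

FV = PMT · [(1+i)^n − 1] / i × (1+i) = 17850 · 10.209895 = 182,246.6315
(Beginning-of-period payments → annuity-due factor ×(1+i).)

€182,246.63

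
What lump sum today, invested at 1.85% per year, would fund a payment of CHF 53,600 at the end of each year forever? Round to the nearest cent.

PV = C/r = 53600/0.0185 = 2,897,297.2973

CHF 2,897,297.30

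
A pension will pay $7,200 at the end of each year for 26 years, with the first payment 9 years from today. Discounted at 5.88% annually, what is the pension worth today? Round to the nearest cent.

$59,975.17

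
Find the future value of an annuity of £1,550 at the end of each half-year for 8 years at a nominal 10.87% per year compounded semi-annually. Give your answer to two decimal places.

Periodic rate i = 0.1087/2 = 0.05435; n = 8 × 2 = 16 periods.
FV = PMT · [(1+i)^n − 1] / i = 1550 · 24.510615 = 37,991.4532

£37,991.45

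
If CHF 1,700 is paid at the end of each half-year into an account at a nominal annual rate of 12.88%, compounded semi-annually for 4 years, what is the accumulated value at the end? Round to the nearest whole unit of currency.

With 2 periods per year: i = 0.0644, n = 8.
Accumulation factor s(8|0.0644) = 10.055143; FV = 1700 × 10.055143 = 17,093.7436

CHF 17,094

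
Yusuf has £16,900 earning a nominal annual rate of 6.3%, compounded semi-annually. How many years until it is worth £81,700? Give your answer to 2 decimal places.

25.40 years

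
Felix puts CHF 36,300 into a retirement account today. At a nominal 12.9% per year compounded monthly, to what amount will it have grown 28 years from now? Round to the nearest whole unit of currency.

CHF 1,318,884

With 12 periods per year: i = 0.01075, n = 336.
FV = 36,300 × (1 + 0.01075)^336 = 1,318,884.0829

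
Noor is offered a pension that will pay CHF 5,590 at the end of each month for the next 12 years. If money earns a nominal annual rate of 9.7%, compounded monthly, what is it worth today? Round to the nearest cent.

i = 0.097/12 = 0.00808333 per month; n = 12·12 = 144.
Annuity factor a(144|0.00808333) = 84.903191; PV = 5590 × 84.903191 = 474,608.8387

CHF 474,608.84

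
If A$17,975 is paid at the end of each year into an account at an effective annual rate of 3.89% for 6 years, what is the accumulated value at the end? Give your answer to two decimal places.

A$118,898.53

FV = 17975 × [(1+0.0389)^6 − 1] / 0.0389 = 17975 × 6.614661 = 118,898.5312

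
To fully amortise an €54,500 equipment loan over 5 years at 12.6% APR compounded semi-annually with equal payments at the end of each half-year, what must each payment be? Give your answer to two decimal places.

Periodic rate i = 0.126/2 = 0.063; n = 5 × 2 = 10 periods.
PMT = 54500 / ( [1 − (1+0.063)^(−10)] / 0.063 ) = 54500 / 7.256597 = 7,510.4075

€7,510.41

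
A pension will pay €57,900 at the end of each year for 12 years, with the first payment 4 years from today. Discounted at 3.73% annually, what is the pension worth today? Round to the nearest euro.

€494,576

PV at t=3 (ordinary 12-year annuity): 57900 × a(12|0.0373) = 57900 × 9.533833 = 552,008.9275
PV₀ = 552,008.9275 / (1+0.0373)^3 = 552,008.9275 / 1.116126 = 494,575.9203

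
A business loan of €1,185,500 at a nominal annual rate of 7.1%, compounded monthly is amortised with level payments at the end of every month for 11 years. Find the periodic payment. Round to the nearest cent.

i = 0.071/12 = 0.00591667 per month; n = 11·12 = 132.
PMT = 1.1855e+06 / ( [1 − (1+0.00591667)^(−132)] / 0.00591667 ) = 1.1855e+06 / 91.436119 = 12,965.3359

€12,965.34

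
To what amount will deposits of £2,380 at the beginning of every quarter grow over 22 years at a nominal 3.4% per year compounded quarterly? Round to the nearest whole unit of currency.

£312,341

With 4 periods per year: i = 0.0085, n = 88.
FV = PMT · [(1+i)^n − 1] / i × (1+i) = 2380 · 131.235763 = 312,341.1153
(annuity-due: payments at period start, so ×(1+i).)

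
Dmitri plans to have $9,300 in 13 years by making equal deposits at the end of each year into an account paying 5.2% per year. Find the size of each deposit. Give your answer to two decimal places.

PMT = 9300 / ( [(1+0.052)^13 − 1] / 0.052 ) = 9300 / 17.939976 = 518.3953

$518.40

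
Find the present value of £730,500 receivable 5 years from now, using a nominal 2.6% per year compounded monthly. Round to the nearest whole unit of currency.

With 12 periods per year: i = 0.00216667, n = 60.
PV = FV·(1+i)^(−n) = 730,500 × 0.878219 = 641,538.9257

£641,539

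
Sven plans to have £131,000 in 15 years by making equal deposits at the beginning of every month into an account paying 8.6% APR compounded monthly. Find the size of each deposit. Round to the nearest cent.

£356.31

Periodic rate i = 0.086/12 = 0.00716667; n = 15 × 12 = 180 periods.
PMT = 131000 / ( [(1+0.00716667)^180 − 1] / 0.00716667 × (1+i) ) = 131000 / 367.655022 = 356.3123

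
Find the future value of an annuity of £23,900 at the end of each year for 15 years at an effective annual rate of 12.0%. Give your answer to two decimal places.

£890,985.18

FV = 23900 × [(1+0.12)^15 − 1] / 0.12 = 23900 × 37.279715 = 890,985.1804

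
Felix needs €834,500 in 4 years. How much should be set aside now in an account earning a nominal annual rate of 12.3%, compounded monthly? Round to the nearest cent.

Periodic rate i = 0.123/12 = 0.01025; n = 4 × 12 = 48 periods.
PV = 834,500 / (1 + 0.01025)^48 = 834,500 / 1.631493 = 511,494.6594

€511,494.66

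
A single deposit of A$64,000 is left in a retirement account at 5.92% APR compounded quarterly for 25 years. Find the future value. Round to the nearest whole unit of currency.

Periodic rate i = 0.0592/4 = 0.0148; n = 25 × 4 = 100 periods.
64,000 × (1+0.0148)^100 = 64,000 × 4.345561 = 278,115.9068

A$278,116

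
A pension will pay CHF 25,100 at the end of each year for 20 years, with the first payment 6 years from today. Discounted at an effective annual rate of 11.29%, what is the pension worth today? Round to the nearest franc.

CHF 114,895

Value one period before first payment (t=5): 25100 × [1 − (1+0.1129)^(−20)] / 0.1129 = 25100 × 7.814639 = 196,147.4313
PV₀ = 196,147.4313 / (1+0.1129)^5 = 196,147.4313 / 1.707185 = 114,895.2073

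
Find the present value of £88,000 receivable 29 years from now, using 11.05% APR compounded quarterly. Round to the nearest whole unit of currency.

With 4 periods per year: i = 0.027625, n = 116.
PV = FV·(1+i)^(−n) = 88,000 × 0.042382 = 3,729.5976

£3,730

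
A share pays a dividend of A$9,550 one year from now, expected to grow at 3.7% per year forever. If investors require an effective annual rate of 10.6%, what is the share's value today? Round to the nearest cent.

A$138,405.80

PV = D₁/(r − g) = 9550/(0.106 − 0.037) = 138,405.7971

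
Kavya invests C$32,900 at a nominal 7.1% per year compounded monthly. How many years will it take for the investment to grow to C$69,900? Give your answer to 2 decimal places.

10.65 years

Periodic rate i = 0.071/12 = 0.00591667.
n = ln(69900/32900) / ln(1+0.00591667) = ln(2.12462) / 0.005899 = 127.7443 months
= 127.7443/12 years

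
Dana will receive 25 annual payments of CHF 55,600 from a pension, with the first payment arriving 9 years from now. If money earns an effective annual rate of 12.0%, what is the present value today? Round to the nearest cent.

CHF 176,124.81

PV at t=8 (ordinary 25-year annuity): 55600 × a(25|0.12) = 55600 × 7.843139 = 436,078.5346
PV₀ = 436,078.5346 / (1+0.12)^8 = 436,078.5346 / 2.475963 = 176,124.8062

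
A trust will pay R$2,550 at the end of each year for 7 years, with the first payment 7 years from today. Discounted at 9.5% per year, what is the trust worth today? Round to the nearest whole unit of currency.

R$7,322

PV at t=6 (ordinary 7-year annuity): 2550 × a(7|0.095) = 2550 × 4.949612 = 12,621.5111
Discount back 6 years: 12,621.5111 × (1+0.095)^(−6) = 12,621.5111 × 0.580117 = 7,321.9480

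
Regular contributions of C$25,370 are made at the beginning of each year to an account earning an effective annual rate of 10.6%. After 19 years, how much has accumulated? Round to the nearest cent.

FV = PMT · [(1+i)^n − 1] / i × (1+i) = 25370 · 60.327480 = 1,530,508.1592
Payments are at the start of each period, so multiply by (1+i).

C$1,530,508.16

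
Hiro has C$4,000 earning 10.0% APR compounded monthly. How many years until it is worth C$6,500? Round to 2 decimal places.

Periodic rate i = 0.1/12 = 0.00833333.
(1+i)^n = 6500/4000 = 1.62500, so n = ln 1.62500 / ln 1.00833 = 58.5034 months
= 58.5034/12 years

4.88 years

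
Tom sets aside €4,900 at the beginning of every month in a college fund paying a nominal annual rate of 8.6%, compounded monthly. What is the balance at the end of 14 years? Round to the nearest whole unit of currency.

Periodic rate i = 0.086/12 = 0.00716667; n = 14 × 12 = 168 periods.
Accumulation factor s(168|0.00716667) × (1+i) = 325.920283; FV = 4900 × 325.920283 = 1,597,009.3868
(annuity-due: payments at period start, so ×(1+i).)

€1,597,009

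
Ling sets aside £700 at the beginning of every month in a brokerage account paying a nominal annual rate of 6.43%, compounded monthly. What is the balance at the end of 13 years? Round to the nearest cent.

£170,968.39

Periodic rate i = 0.0643/12 = 0.00535833; n = 13 × 12 = 156 periods.
FV = 700 × [(1+0.00535833)^156 − 1] / 0.00535833 × (1+i) = 700 × 244.240557 = 170,968.3897
Payments are at the start of each period, so multiply by (1+i).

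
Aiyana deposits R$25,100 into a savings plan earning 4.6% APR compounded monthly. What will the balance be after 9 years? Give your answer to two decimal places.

R$37,942.67

i = 0.046/12 = 0.00383333 per month; n = 9·12 = 108.
FV = PV·(1+i)^n = 25,100 × 1.511660 = 37,942.6712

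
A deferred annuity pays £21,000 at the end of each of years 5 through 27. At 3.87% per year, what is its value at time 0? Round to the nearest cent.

PV at t=4 (ordinary 23-year annuity): 21000 × a(23|0.0387) = 21000 × 15.049928 = 316,048.4956
PV₀ = 316,048.4956 / (1+0.0387)^4 = 316,048.4956 / 1.164020 = 271,514.6083

£271,514.61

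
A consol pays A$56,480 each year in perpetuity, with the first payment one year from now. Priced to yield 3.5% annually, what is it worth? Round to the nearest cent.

PV = PMT / i = 56480 / 0.035 = 1,613,714.2857

A$1,613,714.29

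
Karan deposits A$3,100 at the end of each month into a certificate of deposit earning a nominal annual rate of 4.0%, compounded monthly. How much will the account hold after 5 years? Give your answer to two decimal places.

With 12 periods per year: i = 0.00333333, n = 60.
FV = 3100 × [(1+0.00333333)^60 − 1] / 0.00333333 = 3100 × 66.298978 = 205,526.8324

A$205,526.83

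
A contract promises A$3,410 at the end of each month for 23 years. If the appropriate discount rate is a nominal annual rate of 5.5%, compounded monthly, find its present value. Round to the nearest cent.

A$533,406.20

i = 0.055/12 = 0.00458333 per month; n = 23·12 = 276.
PV = PMT · [1 − (1+i)^(−n)] / i = 3410 · 156.424105 = 533,406.1987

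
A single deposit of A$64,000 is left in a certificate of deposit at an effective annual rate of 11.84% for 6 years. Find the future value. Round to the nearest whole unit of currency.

A$125,246

64,000 × (1+0.1184)^6 = 64,000 × 1.956965 = 125,245.7288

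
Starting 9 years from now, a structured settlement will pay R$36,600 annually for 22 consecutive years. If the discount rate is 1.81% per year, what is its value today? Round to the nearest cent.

R$571,214.17

PV at t=8 (ordinary 22-year annuity): 36600 × a(22|0.0181) = 36600 × 18.015295 = 659,359.8149
Discount back 8 years: 659,359.8149 × (1+0.0181)^(−8) = 659,359.8149 × 0.866316 = 571,214.1744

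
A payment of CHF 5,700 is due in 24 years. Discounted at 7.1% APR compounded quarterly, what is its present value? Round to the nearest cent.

CHF 1,052.76

i = 0.071/4 = 0.01775 per quarter; n = 24·4 = 96.
PV = FV·(1+i)^(−n) = 5,700 × 0.184694 = 1,052.7571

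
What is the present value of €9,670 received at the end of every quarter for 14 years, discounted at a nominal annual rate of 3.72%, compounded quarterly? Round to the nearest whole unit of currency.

With 4 periods per year: i = 0.0093, n = 56.
PV = PMT · [1 − (1+i)^(−n)] / i = 9670 · 43.497140 = 420,617.3448

€420,617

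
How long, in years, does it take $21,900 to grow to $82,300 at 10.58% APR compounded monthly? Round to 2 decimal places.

12.57 years

Periodic rate i = 0.1058/12 = 0.00881667.
(1+i)^n = 82300/21900 = 3.75799, so n = ln 3.75799 / ln 1.00882 = 150.8180 months
= 150.8180/12 years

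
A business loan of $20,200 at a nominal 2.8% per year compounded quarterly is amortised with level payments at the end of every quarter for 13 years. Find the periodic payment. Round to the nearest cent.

$464.78

Periodic rate i = 0.028/4 = 0.007; n = 13 × 4 = 52 periods.
PMT = 20200 / ( [1 − (1+0.007)^(−52)] / 0.007 ) = 20200 / 43.461009 = 464.7844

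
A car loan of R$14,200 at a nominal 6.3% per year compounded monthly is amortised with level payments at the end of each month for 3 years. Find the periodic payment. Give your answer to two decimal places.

i = 0.063/12 = 0.00525 per month; n = 3·12 = 36.
PMT = 14200 / ( [1 − (1+0.00525)^(−36)] / 0.00525 ) = 14200 / 32.724598 = 433.9244

R$433.92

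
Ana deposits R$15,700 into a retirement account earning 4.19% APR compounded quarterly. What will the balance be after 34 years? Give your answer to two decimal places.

R$64,770.55

i = 0.0419/4 = 0.010475 per quarter; n = 34·4 = 136.
FV = PV·(1+i)^n = 15,700 × 4.125513 = 64,770.5529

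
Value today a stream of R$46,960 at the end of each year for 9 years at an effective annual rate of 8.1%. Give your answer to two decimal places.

R$292,137.89

PV = 46960 × [1 − (1+0.081)^(−9)] / 0.081 = 46960 × 6.220994 = 292,137.8932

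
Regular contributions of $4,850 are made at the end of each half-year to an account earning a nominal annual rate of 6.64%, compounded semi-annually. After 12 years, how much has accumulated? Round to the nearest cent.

$173,826.68

Periodic rate i = 0.0664/2 = 0.0332; n = 12 × 2 = 24 periods.
FV = PMT · [(1+i)^n − 1] / i = 4850 · 35.840552 = 173,826.6785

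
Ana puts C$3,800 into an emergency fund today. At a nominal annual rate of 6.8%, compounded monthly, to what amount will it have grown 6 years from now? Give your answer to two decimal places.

C$5,707.89

With 12 periods per year: i = 0.00566667, n = 72.
FV = PV·(1+i)^n = 3,800 × 1.502076 = 5,707.8899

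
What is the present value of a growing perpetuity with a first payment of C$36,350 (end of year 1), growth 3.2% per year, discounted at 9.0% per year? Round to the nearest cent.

C$626,724.14

PV = PMT / (i − g) = 36350 / (0.09 − 0.032) = 36350 / 0.058000 = 626,724.1379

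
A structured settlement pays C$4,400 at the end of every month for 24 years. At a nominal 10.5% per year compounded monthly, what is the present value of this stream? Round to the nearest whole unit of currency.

With 12 periods per year: i = 0.00875, n = 288.
PV = 4400 × [1 − (1+0.00875)^(−288)] / 0.00875 = 4400 × 104.988985 = 461,951.5325

C$461,952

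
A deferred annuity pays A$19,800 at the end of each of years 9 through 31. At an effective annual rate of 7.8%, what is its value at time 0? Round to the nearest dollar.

A$114,455

Value one period before first payment (t=8): 19800 × [1 − (1+0.078)^(−23)] / 0.078 = 19800 × 10.541882 = 208,729.2708
PV₀ = 208,729.2708 / (1+0.078)^8 = 208,729.2708 / 1.823686 = 114,454.6045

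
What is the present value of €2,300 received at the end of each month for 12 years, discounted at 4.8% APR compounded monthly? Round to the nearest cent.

€251,396.51

With 12 periods per year: i = 0.004, n = 144.
PV = 2300 × [1 − (1+0.004)^(−144)] / 0.004 = 2300 × 109.302829 = 251,396.5074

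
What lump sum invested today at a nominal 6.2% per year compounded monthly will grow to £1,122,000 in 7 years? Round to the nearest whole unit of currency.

£727,770

With 12 periods per year: i = 0.00516667, n = 84.
Discount factor = (1+0.00516667)^(−84) = 0.648637; PV = 1,122,000 × 0.648637 = 727,770.2486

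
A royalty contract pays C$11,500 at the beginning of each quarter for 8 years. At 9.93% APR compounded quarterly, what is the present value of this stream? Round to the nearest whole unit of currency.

Periodic rate i = 0.0993/4 = 0.024825; n = 8 × 4 = 32 periods.
PV = PMT · [1 − (1+i)^(−n)] / i × (1+i) = 11500 · 22.446797 = 258,138.1688
(Beginning-of-period payments → annuity-due factor ×(1+i).)

C$258,138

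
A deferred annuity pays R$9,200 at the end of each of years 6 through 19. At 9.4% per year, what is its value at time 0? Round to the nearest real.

Value one period before first payment (t=5): 9200 × [1 − (1+0.094)^(−14)] / 0.094 = 9200 × 7.613965 = 70,048.4749
Discount back 5 years: 70,048.4749 × (1+0.094)^(−5) = 70,048.4749 × 0.638136 = 44,700.4684

R$44,700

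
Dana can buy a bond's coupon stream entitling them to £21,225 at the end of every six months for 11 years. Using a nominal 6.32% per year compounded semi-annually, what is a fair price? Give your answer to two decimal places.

£332,902.27

i = 0.0632/2 = 0.0316 per half-year; n = 11·2 = 22.
PV = PMT · [1 − (1+i)^(−n)] / i = 21225 · 15.684442 = 332,902.2728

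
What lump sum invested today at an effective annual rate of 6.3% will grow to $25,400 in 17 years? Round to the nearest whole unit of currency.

$8,990

PV = 25,400 / (1 + 0.063)^17 = 25,400 / 2.825306 = 8,990.1765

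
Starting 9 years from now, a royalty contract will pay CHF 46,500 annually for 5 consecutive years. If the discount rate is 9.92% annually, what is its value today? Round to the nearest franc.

CHF 82,881

Value one period before first payment (t=8): 46500 × [1 − (1+0.0992)^(−5)] / 0.0992 = 46500 × 3.798547 = 176,632.4281
Discount back 8 years: 176,632.4281 × (1+0.0992)^(−8) = 176,632.4281 × 0.469231 = 82,881.3242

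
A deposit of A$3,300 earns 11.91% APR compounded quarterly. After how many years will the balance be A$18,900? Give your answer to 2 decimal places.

Periodic rate i = 0.1191/4 = 0.029775.
n = ln(18900/3300) / ln(1+0.029775) = ln(5.72727) / 0.029340 = 59.4826 quarters
= 59.4826/4 years

14.87 years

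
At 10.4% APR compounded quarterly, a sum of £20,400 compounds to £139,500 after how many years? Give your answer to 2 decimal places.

Periodic rate i = 0.104/4 = 0.026.
(1+i)^n = 139500/20400 = 6.83824, so n = ln 6.83824 / ln 1.026 = 74.9006 quarters
= 74.9006/4 years

18.73 years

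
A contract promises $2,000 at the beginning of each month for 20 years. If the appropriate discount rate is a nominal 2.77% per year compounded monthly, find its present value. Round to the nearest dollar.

$369,069

Periodic rate i = 0.0277/12 = 0.00230833; n = 20 × 12 = 240 periods.
PV = PMT · [1 − (1+i)^(−n)] / i × (1+i) = 2000 · 184.534615 = 369,069.2302
(Beginning-of-period payments → annuity-due factor ×(1+i).)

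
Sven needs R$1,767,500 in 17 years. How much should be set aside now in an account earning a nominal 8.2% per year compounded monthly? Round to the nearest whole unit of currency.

With 12 periods per year: i = 0.00683333, n = 204.
Discount factor = (1+0.00683333)^(−204) = 0.249260; PV = 1,767,500 × 0.249260 = 440,567.0487

R$440,567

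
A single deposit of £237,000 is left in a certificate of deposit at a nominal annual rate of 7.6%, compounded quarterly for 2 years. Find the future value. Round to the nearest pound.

£275,513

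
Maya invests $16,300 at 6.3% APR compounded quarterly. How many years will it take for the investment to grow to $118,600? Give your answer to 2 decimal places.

Periodic rate i = 0.063/4 = 0.01575.
n = ln(118600/16300) / ln(1+0.01575) = ln(7.27607) / 0.015627 = 126.9955 quarters
= 126.9955/4 years

31.75 years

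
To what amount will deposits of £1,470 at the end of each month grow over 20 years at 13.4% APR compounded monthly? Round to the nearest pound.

With 12 periods per year: i = 0.0111667, n = 240.
FV = PMT · [(1+i)^n − 1] / i = 1470 · 1197.319141 = 1,760,059.1371

£1,760,059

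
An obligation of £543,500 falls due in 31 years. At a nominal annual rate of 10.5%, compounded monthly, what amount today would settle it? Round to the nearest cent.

i = 0.105/12 = 0.00875 per month; n = 31·12 = 372.
Discount factor = (1+0.00875)^(−372) = 0.039131; PV = 543,500 × 0.039131 = 21,267.6641

£21,267.66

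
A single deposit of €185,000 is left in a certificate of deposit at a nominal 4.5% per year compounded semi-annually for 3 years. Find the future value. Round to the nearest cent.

€211,422.71

With 2 periods per year: i = 0.0225, n = 6.
FV = 185,000 × (1 + 0.0225)^6 = 211,422.7067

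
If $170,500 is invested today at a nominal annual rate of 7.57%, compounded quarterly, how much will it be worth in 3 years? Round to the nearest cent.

$213,516.28

i = 0.0757/4 = 0.018925 per quarter; n = 3·4 = 12.
FV = PV·(1+i)^n = 170,500 × 1.252295 = 213,516.2829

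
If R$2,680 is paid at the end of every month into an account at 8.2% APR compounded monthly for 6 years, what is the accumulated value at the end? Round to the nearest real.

i = 0.082/12 = 0.00683333 per month; n = 6·12 = 72.
FV = 2680 × [(1+0.00683333)^72 − 1] / 0.00683333 = 2680 × 92.612115 = 248,200.4681

R$248,200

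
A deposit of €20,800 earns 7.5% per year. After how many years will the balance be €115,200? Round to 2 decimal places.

23.67 years

n = ln(115200/20800) / ln(1+0.075) = ln(5.53846) / 0.072321 = 23.6684 years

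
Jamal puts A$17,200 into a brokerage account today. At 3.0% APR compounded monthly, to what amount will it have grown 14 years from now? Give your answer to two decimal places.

Periodic rate i = 0.03/12 = 0.0025; n = 14 × 12 = 168 periods.
FV = PV·(1+i)^n = 17,200 × 1.521164 = 26,164.0219

A$26,164.02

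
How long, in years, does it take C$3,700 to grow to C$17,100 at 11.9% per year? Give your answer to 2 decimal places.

13.61 years

n = ln(17100/3700) / ln(1+0.119) = ln(4.62162) / 0.112435 = 13.6144 years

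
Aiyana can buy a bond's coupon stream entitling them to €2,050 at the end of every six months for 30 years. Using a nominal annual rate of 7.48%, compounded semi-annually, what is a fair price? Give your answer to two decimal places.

i = 0.0748/2 = 0.0374 per half-year; n = 30·2 = 60.
Annuity factor a(60|0.0374) = 23.784354; PV = 2050 × 23.784354 = 48,757.9250

€48,757.92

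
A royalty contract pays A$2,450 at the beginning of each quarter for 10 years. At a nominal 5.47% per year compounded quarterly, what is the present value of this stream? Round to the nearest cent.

A$76,124.69

With 4 periods per year: i = 0.013675, n = 40.
PV = PMT · [1 − (1+i)^(−n)] / i × (1+i) = 2450 · 31.071303 = 76,124.6934
(annuity-due: payments at period start, so ×(1+i).)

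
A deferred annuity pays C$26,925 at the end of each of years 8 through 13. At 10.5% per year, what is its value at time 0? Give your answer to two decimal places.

C$57,451.01

PV at t=7 (ordinary 6-year annuity): 26925 × a(6|0.105) = 26925 × 4.292179 = 115,566.9300
PV₀ = 115,566.9300 / (1+0.105)^7 = 115,566.9300 / 2.011574 = 57,451.0050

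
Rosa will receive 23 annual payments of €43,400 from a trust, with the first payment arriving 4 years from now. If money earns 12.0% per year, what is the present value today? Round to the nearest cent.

€238,432.16

Value one period before first payment (t=3): 43400 × [1 − (1+0.12)^(−23)] / 0.12 = 43400 × 7.718434 = 334,980.0227
PV₀ = 334,980.0227 / (1+0.12)^3 = 334,980.0227 / 1.404928 = 238,432.1636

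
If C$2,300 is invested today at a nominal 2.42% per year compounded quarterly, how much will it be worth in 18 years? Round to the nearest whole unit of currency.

With 4 periods per year: i = 0.00605, n = 72.
2,300 × (1+0.00605)^72 = 2,300 × 1.543863 = 3,550.8845

C$3,551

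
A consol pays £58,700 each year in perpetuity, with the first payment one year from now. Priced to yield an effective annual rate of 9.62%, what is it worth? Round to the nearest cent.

£610,187.11

PV = C/r = 58700/0.0962 = 610,187.1102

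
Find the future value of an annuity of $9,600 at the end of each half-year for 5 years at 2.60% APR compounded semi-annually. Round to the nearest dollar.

$101,815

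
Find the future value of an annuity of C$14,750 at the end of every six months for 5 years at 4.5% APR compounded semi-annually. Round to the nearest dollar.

With 2 periods per year: i = 0.0225, n = 10.
FV = 14750 × [(1+0.0225)^10 − 1] / 0.0225 = 14750 × 11.075708 = 163,366.6907

C$163,367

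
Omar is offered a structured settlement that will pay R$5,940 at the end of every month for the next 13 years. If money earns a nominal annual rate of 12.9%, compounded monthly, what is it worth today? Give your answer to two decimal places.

R$448,337.68

i = 0.129/12 = 0.01075 per month; n = 13·12 = 156.
PV = 5940 × [1 − (1+0.01075)^(−156)] / 0.01075 = 5940 × 75.477724 = 448,337.6809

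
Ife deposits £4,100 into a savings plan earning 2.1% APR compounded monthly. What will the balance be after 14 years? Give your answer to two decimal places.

i = 0.021/12 = 0.00175 per month; n = 14·12 = 168.
FV = PV·(1+i)^n = 4,100 × 1.341439 = 5,499.9006

£5,499.90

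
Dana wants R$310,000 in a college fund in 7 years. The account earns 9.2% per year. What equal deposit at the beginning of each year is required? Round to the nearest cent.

FV-annuity factor × (1+i) = 10.108693; PMT = 310000 / 10.108693 = 30,666.6735

R$30,666.67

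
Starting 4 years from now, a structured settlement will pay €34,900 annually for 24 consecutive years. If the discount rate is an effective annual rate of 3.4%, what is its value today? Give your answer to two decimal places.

€512,316.07

Value one period before first payment (t=3): 34900 × [1 − (1+0.034)^(−24)] / 0.034 = 34900 × 16.228343 = 566,369.1618
PV₀ = 566,369.1618 / (1+0.034)^3 = 566,369.1618 / 1.105507 = 512,316.0740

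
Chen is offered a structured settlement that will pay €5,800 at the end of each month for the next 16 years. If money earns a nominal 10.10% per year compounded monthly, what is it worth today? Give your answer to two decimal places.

€551,259.47

i = 0.101/12 = 0.00841667 per month; n = 16·12 = 192.
Annuity factor a(192|0.00841667) = 95.044736; PV = 5800 × 95.044736 = 551,259.4707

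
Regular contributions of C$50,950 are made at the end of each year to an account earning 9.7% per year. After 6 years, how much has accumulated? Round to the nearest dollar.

FV = PMT · [(1+i)^n − 1] / i = 50950 · 7.657410 = 390,145.0323

C$390,145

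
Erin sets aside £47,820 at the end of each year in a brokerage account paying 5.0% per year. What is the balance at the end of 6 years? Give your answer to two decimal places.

£325,267.47

FV = PMT · [(1+i)^n − 1] / i = 47820 · 6.801913 = 325,267.4707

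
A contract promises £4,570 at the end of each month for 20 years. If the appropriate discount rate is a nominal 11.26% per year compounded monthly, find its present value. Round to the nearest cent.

i = 0.1126/12 = 0.00938333 per month; n = 20·12 = 240.
PV = 4570 × [1 − (1+0.00938333)^(−240)] / 0.00938333 = 4570 × 95.243453 = 435,262.5784

£435,262.58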